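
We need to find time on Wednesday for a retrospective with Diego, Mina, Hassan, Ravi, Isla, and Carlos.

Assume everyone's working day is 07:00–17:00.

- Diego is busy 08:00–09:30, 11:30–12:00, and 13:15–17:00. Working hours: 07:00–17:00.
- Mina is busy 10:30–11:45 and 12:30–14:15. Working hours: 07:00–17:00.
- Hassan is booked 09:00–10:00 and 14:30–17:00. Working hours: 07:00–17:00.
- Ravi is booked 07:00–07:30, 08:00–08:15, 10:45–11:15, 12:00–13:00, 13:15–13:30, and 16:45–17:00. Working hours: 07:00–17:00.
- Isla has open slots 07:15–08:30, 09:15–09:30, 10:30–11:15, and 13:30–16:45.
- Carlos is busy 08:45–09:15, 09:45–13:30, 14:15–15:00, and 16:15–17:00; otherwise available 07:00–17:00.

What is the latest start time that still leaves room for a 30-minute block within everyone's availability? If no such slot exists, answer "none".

07:30

Diego free within 07:00–17:00: 07:00–08:00, 09:30–11:30, 12:00–13:15.
Mina free within 07:00–17:00: 07:00–10:30, 11:45–12:30, 14:15–17:00.
Hassan free within 07:00–17:00: 07:00–09:00, 10:00–14:30.
Ravi free within 07:00–17:00: 07:30–08:00, 08:15–10:45, 11:15–12:00, 13:00–13:15, 13:30–16:45.
Carlos free within 07:00–17:00: 07:00–08:45, 09:15–09:45, 13:30–14:15, 15:00–16:15.
Diego ∩ Mina: 07:00–08:00, 09:30–10:30, 12:00–12:30.
Diego ∩ Mina ∩ Hassan: 07:00–08:00, 10:00–10:30, 12:00–12:30.
Diego ∩ Mina ∩ Hassan ∩ Ravi: 07:30–08:00, 10:00–10:30.
Diego ∩ Mina ∩ Hassan ∩ Ravi ∩ Isla: 07:30–08:00.
Diego ∩ Mina ∩ Hassan ∩ Ravi ∩ Isla ∩ Carlos: 07:30–08:00.
Windows ≥ 30 min: 07:30–08:00.
Latest start in the last window 07:30–08:00 is 08:00 − 30 min = 07:30.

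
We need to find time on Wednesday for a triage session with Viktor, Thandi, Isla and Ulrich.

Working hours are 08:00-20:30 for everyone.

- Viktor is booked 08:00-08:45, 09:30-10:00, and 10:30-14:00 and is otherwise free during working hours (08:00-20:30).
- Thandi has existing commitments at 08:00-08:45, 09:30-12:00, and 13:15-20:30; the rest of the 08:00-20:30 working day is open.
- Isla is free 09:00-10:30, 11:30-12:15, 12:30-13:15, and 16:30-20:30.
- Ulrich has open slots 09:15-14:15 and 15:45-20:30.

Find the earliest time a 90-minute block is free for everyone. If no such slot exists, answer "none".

Viktor free within 08:00–20:30: 08:45–09:30, 10:00–10:30, 14:00–20:30.
Thandi free within 08:00–20:30: 08:45–09:30, 12:00–13:15.
Viktor ∩ Thandi: 08:45–09:30.
Viktor ∩ Thandi ∩ Isla: 09:00–09:30.
Viktor ∩ Thandi ∩ Isla ∩ Ulrich: 09:15–09:30.
Windows ≥ 90 min: (none).

none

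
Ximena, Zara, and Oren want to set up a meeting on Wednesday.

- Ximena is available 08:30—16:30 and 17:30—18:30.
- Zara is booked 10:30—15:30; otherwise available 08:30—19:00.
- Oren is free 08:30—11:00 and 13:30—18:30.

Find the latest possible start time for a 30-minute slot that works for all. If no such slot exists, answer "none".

Zara free within 08:30–19:00: 08:30–10:30, 15:30–19:00.
Ximena ∩ Zara: 08:30–10:30, 15:30–16:30, 17:30–18:30.
Ximena ∩ Zara ∩ Oren: 08:30–10:30, 15:30–16:30, 17:30–18:30.
Windows ≥ 30 min: 08:30–10:30, 15:30–16:30, 17:30–18:30.
Latest start in the last window 17:30–18:30 is 18:30 − 30 min = 18:00.

18:00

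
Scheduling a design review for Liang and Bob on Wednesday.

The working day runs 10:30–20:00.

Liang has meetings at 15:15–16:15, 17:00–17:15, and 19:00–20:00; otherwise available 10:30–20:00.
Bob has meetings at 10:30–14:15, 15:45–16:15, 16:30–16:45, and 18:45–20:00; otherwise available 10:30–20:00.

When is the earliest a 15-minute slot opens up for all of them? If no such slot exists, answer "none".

Liang free within 10:30–20:00: 10:30–15:15, 16:15–17:00, 17:15–19:00.
Bob free within 10:30–20:00: 14:15–15:45, 16:15–16:30, 16:45–18:45.
Liang ∩ Bob: 14:15–15:15, 16:15–16:30, 16:45–17:00, 17:15–18:45.
Windows ≥ 15 min: 14:15–15:15, 16:15–16:30, 16:45–17:00, 17:15–18:45.
Earliest such window starts at 14:15.

14:15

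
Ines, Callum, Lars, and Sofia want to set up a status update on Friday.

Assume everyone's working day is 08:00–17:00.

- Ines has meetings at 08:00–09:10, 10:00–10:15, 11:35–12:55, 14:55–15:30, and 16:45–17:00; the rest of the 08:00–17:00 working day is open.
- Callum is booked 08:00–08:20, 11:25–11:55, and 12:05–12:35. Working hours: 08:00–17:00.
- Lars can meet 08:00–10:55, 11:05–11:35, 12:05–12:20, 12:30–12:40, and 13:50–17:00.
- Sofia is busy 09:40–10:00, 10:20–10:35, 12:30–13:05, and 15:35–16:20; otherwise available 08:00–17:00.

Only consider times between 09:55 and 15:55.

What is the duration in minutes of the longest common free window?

65 minutes

Ines free within 08:00–17:00: 09:10–10:00, 10:15–11:35, 12:55–14:55, 15:30–16:45.
Callum free within 08:00–17:00: 08:20–11:25, 11:55–12:05, 12:35–17:00.
Sofia free within 08:00–17:00: 08:00–09:40, 10:00–10:20, 10:35–12:30, 13:05–15:35, 16:20–17:00.
Ines ∩ Callum: 09:10–10:00, 10:15–11:25, 12:55–14:55, 15:30–16:45.
Ines ∩ Callum ∩ Lars: 09:10–10:00, 10:15–10:55, 11:05–11:25, 13:50–14:55, 15:30–16:45.
Ines ∩ Callum ∩ Lars ∩ Sofia: 09:10–09:40, 10:15–10:20, 10:35–10:55, 11:05–11:25, 13:50–14:55, 15:30–15:35, 16:20–16:45.
Restricted to 09:55–15:55: 10:15–10:20, 10:35–10:55, 11:05–11:25, 13:50–14:55, 15:30–15:35.
Common window lengths: 5, 20, 20, 65, 5 min; longest is 65.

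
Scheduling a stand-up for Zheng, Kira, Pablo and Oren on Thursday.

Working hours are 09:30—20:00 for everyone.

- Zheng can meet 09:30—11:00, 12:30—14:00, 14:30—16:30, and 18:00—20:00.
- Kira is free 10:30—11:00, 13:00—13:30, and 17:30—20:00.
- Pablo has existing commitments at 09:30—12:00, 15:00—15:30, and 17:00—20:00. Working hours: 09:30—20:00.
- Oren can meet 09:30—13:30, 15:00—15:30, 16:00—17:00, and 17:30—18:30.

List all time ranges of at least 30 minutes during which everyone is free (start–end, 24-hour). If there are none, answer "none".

13:00–13:30

Pablo free within 09:30–20:00: 12:00–15:00, 15:30–17:00.
Zheng ∩ Kira: 10:30–11:00, 13:00–13:30, 18:00–20:00.
Zheng ∩ Kira ∩ Pablo: 13:00–13:30.
Zheng ∩ Kira ∩ Pablo ∩ Oren: 13:00–13:30.
Windows ≥ 30 min: 13:00–13:30.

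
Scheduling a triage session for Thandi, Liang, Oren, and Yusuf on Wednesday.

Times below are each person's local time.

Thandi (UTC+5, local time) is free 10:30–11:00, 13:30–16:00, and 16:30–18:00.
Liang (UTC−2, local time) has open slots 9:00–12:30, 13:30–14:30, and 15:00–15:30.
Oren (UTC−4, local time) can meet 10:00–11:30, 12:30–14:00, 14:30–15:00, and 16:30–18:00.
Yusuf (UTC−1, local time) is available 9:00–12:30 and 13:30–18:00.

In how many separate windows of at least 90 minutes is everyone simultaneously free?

Thandi → UTC: 05:30–06:00, 08:30–11:00, 11:30–13:00.
Liang → UTC: 11:00–14:30, 15:30–16:30, 17:00–17:30.
Oren → UTC: 14:00–15:30, 16:30–18:00, 18:30–19:00, 20:30–22:00.
Yusuf → UTC: 10:00–13:30, 14:30–19:00.
Thandi ∩ Liang: 11:30–13:00.
Thandi ∩ Liang ∩ Oren: (none).
Thandi ∩ Liang ∩ Oren ∩ Yusuf: (none).
Windows ≥ 90 min: (none).
That's 0 windows.

0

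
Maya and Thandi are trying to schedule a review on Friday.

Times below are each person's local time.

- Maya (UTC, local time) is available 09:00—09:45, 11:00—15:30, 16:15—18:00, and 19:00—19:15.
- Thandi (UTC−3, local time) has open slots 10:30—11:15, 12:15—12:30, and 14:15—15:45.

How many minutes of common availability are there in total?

105 minutes

Maya → UTC: 09:00–09:45, 11:00–15:30, 16:15–18:00, 19:00–19:15.
Thandi → UTC: 13:30–14:15, 15:15–15:30, 17:15–18:45.
Maya ∩ Thandi: 13:30–14:15, 15:15–15:30, 17:15–18:00.
Total common minutes: 45 + 15 + 45 = 105.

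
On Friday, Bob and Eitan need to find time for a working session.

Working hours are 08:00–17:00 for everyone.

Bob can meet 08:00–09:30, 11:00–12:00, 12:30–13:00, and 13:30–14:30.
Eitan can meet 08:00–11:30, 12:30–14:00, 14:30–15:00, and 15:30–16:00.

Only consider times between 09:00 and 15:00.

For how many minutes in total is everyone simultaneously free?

120 minutes

Bob ∩ Eitan: 08:00–09:30, 11:00–11:30, 12:30–13:00, 13:30–14:00.
Restricted to 09:00–15:00: 09:00–09:30, 11:00–11:30, 12:30–13:00, 13:30–14:00.
Total common minutes: 30 + 30 + 30 + 30 = 120.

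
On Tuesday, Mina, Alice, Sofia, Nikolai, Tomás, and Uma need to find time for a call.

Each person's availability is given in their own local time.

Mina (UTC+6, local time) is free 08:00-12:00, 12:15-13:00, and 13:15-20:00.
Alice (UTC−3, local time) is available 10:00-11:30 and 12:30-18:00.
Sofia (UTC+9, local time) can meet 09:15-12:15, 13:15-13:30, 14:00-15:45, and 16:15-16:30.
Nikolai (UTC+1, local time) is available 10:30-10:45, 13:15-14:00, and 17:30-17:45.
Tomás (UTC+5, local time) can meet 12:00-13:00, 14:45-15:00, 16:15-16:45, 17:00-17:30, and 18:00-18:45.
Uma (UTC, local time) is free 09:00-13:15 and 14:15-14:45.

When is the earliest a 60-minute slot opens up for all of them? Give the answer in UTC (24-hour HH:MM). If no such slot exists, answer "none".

Mina → UTC: 02:00–06:00, 06:15–07:00, 07:15–14:00.
Alice → UTC: 13:00–14:30, 15:30–21:00.
Sofia → UTC: 00:15–03:15, 04:15–04:30, 05:00–06:45, 07:15–07:30.
Nikolai → UTC: 09:30–09:45, 12:15–13:00, 16:30–16:45.
Tomás → UTC: 07:00–08:00, 09:45–10:00, 11:15–11:45, 12:00–12:30, 13:00–13:45.
Uma → UTC: 09:00–13:15, 14:15–14:45.
Mina ∩ Alice: 13:00–14:00.
Mina ∩ Alice ∩ Sofia: (none).
Mina ∩ Alice ∩ Sofia ∩ Nikolai: (none).
Mina ∩ Alice ∩ Sofia ∩ Nikolai ∩ Tomás: (none).
Mina ∩ Alice ∩ Sofia ∩ Nikolai ∩ Tomás ∩ Uma: (none).
Windows ≥ 60 min: (none).

none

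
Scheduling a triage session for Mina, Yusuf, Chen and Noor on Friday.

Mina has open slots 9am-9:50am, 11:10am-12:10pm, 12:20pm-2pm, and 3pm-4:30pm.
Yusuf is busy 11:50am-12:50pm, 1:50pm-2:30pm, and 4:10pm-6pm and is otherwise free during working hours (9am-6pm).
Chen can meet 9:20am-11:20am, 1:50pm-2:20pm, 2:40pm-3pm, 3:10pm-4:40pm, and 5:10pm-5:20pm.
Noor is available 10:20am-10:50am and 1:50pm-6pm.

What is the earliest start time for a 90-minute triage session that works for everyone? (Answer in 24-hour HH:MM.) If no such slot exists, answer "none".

Yusuf free within 09:00–18:00: 09:00–11:50, 12:50–13:50, 14:30–16:10.
Mina ∩ Yusuf: 09:00–09:50, 11:10–11:50, 12:50–13:50, 15:00–16:10.
Mina ∩ Yusuf ∩ Chen: 09:20–09:50, 11:10–11:20, 15:10–16:10.
Mina ∩ Yusuf ∩ Chen ∩ Noor: 15:10–16:10.
Windows ≥ 90 min: (none).

none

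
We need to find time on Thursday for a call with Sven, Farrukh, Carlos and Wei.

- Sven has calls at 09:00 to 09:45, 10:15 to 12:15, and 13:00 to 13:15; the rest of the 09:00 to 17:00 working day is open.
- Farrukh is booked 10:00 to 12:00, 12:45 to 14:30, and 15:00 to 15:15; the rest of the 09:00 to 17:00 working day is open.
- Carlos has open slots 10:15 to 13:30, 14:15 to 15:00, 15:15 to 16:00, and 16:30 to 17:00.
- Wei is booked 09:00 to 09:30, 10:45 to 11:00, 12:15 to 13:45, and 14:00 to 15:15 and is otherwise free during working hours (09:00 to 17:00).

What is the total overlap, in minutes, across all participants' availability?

Sven free within 09:00–17:00: 09:45–10:15, 12:15–13:00, 13:15–17:00.
Farrukh free within 09:00–17:00: 09:00–10:00, 12:00–12:45, 14:30–15:00, 15:15–17:00.
Wei free within 09:00–17:00: 09:30–10:45, 11:00–12:15, 13:45–14:00, 15:15–17:00.
Sven ∩ Farrukh: 09:45–10:00, 12:15–12:45, 14:30–15:00, 15:15–17:00.
Sven ∩ Farrukh ∩ Carlos: 12:15–12:45, 14:30–15:00, 15:15–16:00, 16:30–17:00.
Sven ∩ Farrukh ∩ Carlos ∩ Wei: 15:15–16:00, 16:30–17:00.
Total common minutes: 45 + 30 = 75.

75 minutes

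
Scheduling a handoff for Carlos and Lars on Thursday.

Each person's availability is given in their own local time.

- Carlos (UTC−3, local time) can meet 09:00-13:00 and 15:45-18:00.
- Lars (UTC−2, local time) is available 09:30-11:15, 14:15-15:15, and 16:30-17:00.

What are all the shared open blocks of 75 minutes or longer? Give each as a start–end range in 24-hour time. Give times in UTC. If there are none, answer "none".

Carlos → UTC: 12:00–16:00, 18:45–21:00.
Lars → UTC: 11:30–13:15, 16:15–17:15, 18:30–19:00.
Carlos ∩ Lars: 12:00–13:15, 18:45–19:00.
Windows ≥ 75 min: 12:00–13:15.

12:00–13:15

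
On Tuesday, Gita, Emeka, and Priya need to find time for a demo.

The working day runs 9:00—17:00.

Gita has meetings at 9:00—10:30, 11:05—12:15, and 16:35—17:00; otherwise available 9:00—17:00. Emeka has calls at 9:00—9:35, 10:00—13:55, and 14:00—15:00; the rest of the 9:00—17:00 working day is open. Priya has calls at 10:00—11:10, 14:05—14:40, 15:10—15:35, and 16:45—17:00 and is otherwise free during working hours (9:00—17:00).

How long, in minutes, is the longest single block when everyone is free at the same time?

60 minutes

Gita free within 09:00–17:00: 10:30–11:05, 12:15–16:35.
Emeka free within 09:00–17:00: 09:35–10:00, 13:55–14:00, 15:00–17:00.
Priya free within 09:00–17:00: 09:00–10:00, 11:10–14:05, 14:40–15:10, 15:35–16:45.
Gita ∩ Emeka: 13:55–14:00, 15:00–16:35.
Gita ∩ Emeka ∩ Priya: 13:55–14:00, 15:00–15:10, 15:35–16:35.
Common window lengths: 5, 10, 60 min; longest is 60.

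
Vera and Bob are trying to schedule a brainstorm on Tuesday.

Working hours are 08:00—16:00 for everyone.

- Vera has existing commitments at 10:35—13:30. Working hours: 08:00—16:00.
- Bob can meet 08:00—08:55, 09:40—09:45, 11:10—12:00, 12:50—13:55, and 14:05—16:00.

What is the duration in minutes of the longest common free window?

115 minutes

Vera free within 08:00–16:00: 08:00–10:35, 13:30–16:00.
Vera ∩ Bob: 08:00–08:55, 09:40–09:45, 13:30–13:55, 14:05–16:00.
Common window lengths: 55, 5, 25, 115 min; longest is 115.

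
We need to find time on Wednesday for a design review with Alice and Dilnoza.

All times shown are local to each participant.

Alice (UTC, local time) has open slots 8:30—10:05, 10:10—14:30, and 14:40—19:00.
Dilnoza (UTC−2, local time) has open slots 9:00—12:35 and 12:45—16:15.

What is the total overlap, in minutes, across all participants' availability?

Alice → UTC: 08:30–10:05, 10:10–14:30, 14:40–19:00.
Dilnoza → UTC: 11:00–14:35, 14:45–18:15.
Alice ∩ Dilnoza: 11:00–14:30, 14:45–18:15.
Total common minutes: 210 + 210 = 420.

420 minutes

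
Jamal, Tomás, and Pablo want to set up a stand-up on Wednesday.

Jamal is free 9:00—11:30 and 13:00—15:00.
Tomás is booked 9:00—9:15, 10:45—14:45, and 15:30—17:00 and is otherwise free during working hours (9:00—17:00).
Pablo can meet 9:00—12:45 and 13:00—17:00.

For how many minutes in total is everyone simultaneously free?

Tomás free within 09:00–17:00: 09:15–10:45, 14:45–15:30.
Jamal ∩ Tomás: 09:15–10:45, 14:45–15:00.
Jamal ∩ Tomás ∩ Pablo: 09:15–10:45, 14:45–15:00.
Total common minutes: 90 + 15 = 105.

105 minutes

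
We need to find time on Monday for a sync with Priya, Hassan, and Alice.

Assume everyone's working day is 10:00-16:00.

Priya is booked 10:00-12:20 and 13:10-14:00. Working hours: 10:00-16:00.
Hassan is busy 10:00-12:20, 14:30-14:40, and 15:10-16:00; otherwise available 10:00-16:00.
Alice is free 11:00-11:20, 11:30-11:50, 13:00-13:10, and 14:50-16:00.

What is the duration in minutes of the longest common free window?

Priya free within 10:00–16:00: 12:20–13:10, 14:00–16:00.
Hassan free within 10:00–16:00: 12:20–14:30, 14:40–15:10.
Priya ∩ Hassan: 12:20–13:10, 14:00–14:30, 14:40–15:10.
Priya ∩ Hassan ∩ Alice: 13:00–13:10, 14:50–15:10.
Common window lengths: 10, 20 min; longest is 20.

20 minutes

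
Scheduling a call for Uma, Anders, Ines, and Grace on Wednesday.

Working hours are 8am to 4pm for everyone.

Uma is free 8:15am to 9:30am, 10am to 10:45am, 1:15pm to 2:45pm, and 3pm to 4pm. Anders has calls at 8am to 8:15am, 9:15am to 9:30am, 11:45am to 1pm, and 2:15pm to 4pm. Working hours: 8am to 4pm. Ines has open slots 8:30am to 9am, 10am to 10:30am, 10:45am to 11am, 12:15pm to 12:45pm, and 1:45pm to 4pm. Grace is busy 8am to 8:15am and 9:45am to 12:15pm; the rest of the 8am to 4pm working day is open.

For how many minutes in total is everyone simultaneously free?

60 minutes

Anders free within 08:00–16:00: 08:15–09:15, 09:30–11:45, 13:00–14:15.
Grace free within 08:00–16:00: 08:15–09:45, 12:15–16:00.
Uma ∩ Anders: 08:15–09:15, 10:00–10:45, 13:15–14:15.
Uma ∩ Anders ∩ Ines: 08:30–09:00, 10:00–10:30, 13:45–14:15.
Uma ∩ Anders ∩ Ines ∩ Grace: 08:30–09:00, 13:45–14:15.
Total common minutes: 30 + 30 = 60.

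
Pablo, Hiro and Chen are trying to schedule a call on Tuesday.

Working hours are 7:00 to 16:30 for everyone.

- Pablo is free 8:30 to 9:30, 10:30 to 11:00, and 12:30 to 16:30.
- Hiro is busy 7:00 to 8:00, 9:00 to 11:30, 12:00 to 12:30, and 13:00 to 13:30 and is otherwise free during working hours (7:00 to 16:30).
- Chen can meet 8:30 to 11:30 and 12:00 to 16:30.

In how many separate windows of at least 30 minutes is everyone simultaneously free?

3

Hiro free within 07:00–16:30: 08:00–09:00, 11:30–12:00, 12:30–13:00, 13:30–16:30.
Pablo ∩ Hiro: 08:30–09:00, 12:30–13:00, 13:30–16:30.
Pablo ∩ Hiro ∩ Chen: 08:30–09:00, 12:30–13:00, 13:30–16:30.
Windows ≥ 30 min: 08:30–09:00, 12:30–13:00, 13:30–16:30.
That's 3 windows.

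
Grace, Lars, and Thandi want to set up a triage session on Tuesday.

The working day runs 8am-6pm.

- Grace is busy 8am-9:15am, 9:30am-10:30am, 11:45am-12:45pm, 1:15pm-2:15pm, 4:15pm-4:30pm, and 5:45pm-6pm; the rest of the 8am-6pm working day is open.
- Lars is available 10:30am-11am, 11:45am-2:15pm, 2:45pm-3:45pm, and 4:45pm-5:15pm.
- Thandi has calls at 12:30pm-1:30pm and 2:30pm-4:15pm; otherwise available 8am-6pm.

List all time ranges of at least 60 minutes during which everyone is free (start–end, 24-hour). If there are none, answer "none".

Grace free within 08:00–18:00: 09:15–09:30, 10:30–11:45, 12:45–13:15, 14:15–16:15, 16:30–17:45.
Thandi free within 08:00–18:00: 08:00–12:30, 13:30–14:30, 16:15–18:00.
Grace ∩ Lars: 10:30–11:00, 12:45–13:15, 14:45–15:45, 16:45–17:15.
Grace ∩ Lars ∩ Thandi: 10:30–11:00, 16:45–17:15.
Windows ≥ 60 min: (none).

none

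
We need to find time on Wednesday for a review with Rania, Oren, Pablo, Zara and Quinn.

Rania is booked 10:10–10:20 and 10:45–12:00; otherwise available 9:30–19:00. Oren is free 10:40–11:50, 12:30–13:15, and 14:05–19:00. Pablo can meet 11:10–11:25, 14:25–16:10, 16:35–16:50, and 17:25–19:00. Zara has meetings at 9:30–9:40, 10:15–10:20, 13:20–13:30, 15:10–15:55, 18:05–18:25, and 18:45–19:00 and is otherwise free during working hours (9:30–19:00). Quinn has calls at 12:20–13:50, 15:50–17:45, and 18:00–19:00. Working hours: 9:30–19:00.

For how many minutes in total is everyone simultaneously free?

Rania free within 09:30–19:00: 09:30–10:10, 10:20–10:45, 12:00–19:00.
Zara free within 09:30–19:00: 09:40–10:15, 10:20–13:20, 13:30–15:10, 15:55–18:05, 18:25–18:45.
Quinn free within 09:30–19:00: 09:30–12:20, 13:50–15:50, 17:45–18:00.
Rania ∩ Oren: 10:40–10:45, 12:30–13:15, 14:05–19:00.
Rania ∩ Oren ∩ Pablo: 14:25–16:10, 16:35–16:50, 17:25–19:00.
Rania ∩ Oren ∩ Pablo ∩ Zara: 14:25–15:10, 15:55–16:10, 16:35–16:50, 17:25–18:05, 18:25–18:45.
Rania ∩ Oren ∩ Pablo ∩ Zara ∩ Quinn: 14:25–15:10, 17:45–18:00.
Total common minutes: 45 + 15 = 60.

60 minutes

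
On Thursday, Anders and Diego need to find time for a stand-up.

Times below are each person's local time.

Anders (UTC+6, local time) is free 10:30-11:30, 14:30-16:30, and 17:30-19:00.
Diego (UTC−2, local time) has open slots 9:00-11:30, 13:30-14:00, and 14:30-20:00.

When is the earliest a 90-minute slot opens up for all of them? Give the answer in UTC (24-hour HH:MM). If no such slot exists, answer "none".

11:30

Anders → UTC: 04:30–05:30, 08:30–10:30, 11:30–13:00.
Diego → UTC: 11:00–13:30, 15:30–16:00, 16:30–22:00.
Anders ∩ Diego: 11:30–13:00.
Windows ≥ 90 min: 11:30–13:00.
Earliest such window starts at 11:30.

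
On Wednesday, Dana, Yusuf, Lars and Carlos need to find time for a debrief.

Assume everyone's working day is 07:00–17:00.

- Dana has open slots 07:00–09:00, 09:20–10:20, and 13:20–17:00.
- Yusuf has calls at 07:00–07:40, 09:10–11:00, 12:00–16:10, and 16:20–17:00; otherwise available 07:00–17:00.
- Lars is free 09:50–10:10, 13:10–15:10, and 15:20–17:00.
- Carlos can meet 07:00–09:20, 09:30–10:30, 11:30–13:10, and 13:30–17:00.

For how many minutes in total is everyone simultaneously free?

10 minutes

Yusuf free within 07:00–17:00: 07:40–09:10, 11:00–12:00, 16:10–16:20.
Dana ∩ Yusuf: 07:40–09:00, 16:10–16:20.
Dana ∩ Yusuf ∩ Lars: 16:10–16:20.
Dana ∩ Yusuf ∩ Lars ∩ Carlos: 16:10–16:20.
Total common minutes: 10.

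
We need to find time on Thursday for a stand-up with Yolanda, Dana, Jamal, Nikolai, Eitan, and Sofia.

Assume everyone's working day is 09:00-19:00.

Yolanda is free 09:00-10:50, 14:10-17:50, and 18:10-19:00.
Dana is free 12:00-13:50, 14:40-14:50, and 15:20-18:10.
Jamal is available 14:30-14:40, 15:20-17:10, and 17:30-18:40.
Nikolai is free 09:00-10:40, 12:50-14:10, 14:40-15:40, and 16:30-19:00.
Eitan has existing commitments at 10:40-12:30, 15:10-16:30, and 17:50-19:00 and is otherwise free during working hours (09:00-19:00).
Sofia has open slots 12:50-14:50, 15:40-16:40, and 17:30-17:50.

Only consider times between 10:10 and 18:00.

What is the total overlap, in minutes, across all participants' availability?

30 minutes

Eitan free within 09:00–19:00: 09:00–10:40, 12:30–15:10, 16:30–17:50.
Yolanda ∩ Dana: 14:40–14:50, 15:20–17:50.
Yolanda ∩ Dana ∩ Jamal: 15:20–17:10, 17:30–17:50.
Yolanda ∩ Dana ∩ Jamal ∩ Nikolai: 15:20–15:40, 16:30–17:10, 17:30–17:50.
Yolanda ∩ Dana ∩ Jamal ∩ Nikolai ∩ Eitan: 16:30–17:10, 17:30–17:50.
Yolanda ∩ Dana ∩ Jamal ∩ Nikolai ∩ Eitan ∩ Sofia: 16:30–16:40, 17:30–17:50.
Restricted to 10:10–18:00: 16:30–16:40, 17:30–17:50.
Total common minutes: 10 + 20 = 30.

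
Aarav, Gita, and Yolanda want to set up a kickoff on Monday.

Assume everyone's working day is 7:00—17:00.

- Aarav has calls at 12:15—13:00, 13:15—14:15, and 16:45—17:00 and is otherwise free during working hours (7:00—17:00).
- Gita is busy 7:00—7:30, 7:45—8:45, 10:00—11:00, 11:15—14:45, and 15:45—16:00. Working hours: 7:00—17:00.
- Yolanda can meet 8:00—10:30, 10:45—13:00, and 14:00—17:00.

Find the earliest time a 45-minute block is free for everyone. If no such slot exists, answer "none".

Aarav free within 07:00–17:00: 07:00–12:15, 13:00–13:15, 14:15–16:45.
Gita free within 07:00–17:00: 07:30–07:45, 08:45–10:00, 11:00–11:15, 14:45–15:45, 16:00–17:00.
Aarav ∩ Gita: 07:30–07:45, 08:45–10:00, 11:00–11:15, 14:45–15:45, 16:00–16:45.
Aarav ∩ Gita ∩ Yolanda: 08:45–10:00, 11:00–11:15, 14:45–15:45, 16:00–16:45.
Windows ≥ 45 min: 08:45–10:00, 14:45–15:45, 16:00–16:45.
Earliest such window starts at 08:45.

08:45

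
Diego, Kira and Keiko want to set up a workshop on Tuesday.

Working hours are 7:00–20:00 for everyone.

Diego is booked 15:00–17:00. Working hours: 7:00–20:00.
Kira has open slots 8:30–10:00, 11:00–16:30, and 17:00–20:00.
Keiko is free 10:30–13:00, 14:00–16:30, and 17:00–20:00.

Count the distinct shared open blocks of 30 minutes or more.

3

Diego free within 07:00–20:00: 07:00–15:00, 17:00–20:00.
Diego ∩ Kira: 08:30–10:00, 11:00–15:00, 17:00–20:00.
Diego ∩ Kira ∩ Keiko: 11:00–13:00, 14:00–15:00, 17:00–20:00.
Windows ≥ 30 min: 11:00–13:00, 14:00–15:00, 17:00–20:00.
That's 3 windows.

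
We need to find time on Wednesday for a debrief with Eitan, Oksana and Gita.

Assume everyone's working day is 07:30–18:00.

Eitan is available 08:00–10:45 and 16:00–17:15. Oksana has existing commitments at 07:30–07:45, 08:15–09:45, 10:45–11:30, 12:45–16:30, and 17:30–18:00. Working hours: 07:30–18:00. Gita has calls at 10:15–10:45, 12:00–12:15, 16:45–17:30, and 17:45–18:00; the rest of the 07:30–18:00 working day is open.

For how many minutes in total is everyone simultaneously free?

60 minutes

Oksana free within 07:30–18:00: 07:45–08:15, 09:45–10:45, 11:30–12:45, 16:30–17:30.
Gita free within 07:30–18:00: 07:30–10:15, 10:45–12:00, 12:15–16:45, 17:30–17:45.
Eitan ∩ Oksana: 08:00–08:15, 09:45–10:45, 16:30–17:15.
Eitan ∩ Oksana ∩ Gita: 08:00–08:15, 09:45–10:15, 16:30–16:45.
Total common minutes: 15 + 30 + 15 = 60.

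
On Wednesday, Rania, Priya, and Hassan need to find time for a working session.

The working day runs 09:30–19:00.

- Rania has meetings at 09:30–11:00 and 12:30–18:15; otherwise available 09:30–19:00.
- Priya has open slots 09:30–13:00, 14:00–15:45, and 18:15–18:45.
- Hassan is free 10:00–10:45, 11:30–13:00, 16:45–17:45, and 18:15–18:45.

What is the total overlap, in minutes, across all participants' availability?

Rania free within 09:30–19:00: 11:00–12:30, 18:15–19:00.
Rania ∩ Priya: 11:00–12:30, 18:15–18:45.
Rania ∩ Priya ∩ Hassan: 11:30–12:30, 18:15–18:45.
Total common minutes: 60 + 30 = 90.

90 minutes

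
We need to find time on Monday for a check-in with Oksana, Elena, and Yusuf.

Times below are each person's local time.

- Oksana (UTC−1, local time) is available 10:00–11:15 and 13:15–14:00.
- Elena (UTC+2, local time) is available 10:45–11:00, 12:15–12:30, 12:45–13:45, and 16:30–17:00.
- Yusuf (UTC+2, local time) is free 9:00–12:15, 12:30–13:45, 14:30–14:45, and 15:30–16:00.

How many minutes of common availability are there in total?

Oksana → UTC: 11:00–12:15, 14:15–15:00.
Elena → UTC: 08:45–09:00, 10:15–10:30, 10:45–11:45, 14:30–15:00.
Yusuf → UTC: 07:00–10:15, 10:30–11:45, 12:30–12:45, 13:30–14:00.
Oksana ∩ Elena: 11:00–11:45, 14:30–15:00.
Oksana ∩ Elena ∩ Yusuf: 11:00–11:45.
Total common minutes: 45.

45 minutes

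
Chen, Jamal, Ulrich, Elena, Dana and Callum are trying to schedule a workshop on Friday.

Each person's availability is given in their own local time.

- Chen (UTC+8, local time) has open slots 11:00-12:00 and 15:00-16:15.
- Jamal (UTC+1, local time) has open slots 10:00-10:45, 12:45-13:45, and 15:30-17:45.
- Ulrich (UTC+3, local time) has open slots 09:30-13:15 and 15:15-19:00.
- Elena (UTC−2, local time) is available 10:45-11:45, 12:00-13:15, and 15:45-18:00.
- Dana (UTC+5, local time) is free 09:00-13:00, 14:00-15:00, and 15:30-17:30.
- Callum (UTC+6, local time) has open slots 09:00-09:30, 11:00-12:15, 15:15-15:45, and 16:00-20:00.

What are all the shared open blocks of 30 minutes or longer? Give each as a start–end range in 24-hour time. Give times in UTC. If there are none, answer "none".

none

Chen → UTC: 03:00–04:00, 07:00–08:15.
Jamal → UTC: 09:00–09:45, 11:45–12:45, 14:30–16:45.
Ulrich → UTC: 06:30–10:15, 12:15–16:00.
Elena → UTC: 12:45–13:45, 14:00–15:15, 17:45–20:00.
Dana → UTC: 04:00–08:00, 09:00–10:00, 10:30–12:30.
Callum → UTC: 03:00–03:30, 05:00–06:15, 09:15–09:45, 10:00–14:00.
Chen ∩ Jamal: (none).
Chen ∩ Jamal ∩ Ulrich: (none).
Chen ∩ Jamal ∩ Ulrich ∩ Elena: (none).
Chen ∩ Jamal ∩ Ulrich ∩ Elena ∩ Dana: (none).
Chen ∩ Jamal ∩ Ulrich ∩ Elena ∩ Dana ∩ Callum: (none).
Windows ≥ 30 min: (none).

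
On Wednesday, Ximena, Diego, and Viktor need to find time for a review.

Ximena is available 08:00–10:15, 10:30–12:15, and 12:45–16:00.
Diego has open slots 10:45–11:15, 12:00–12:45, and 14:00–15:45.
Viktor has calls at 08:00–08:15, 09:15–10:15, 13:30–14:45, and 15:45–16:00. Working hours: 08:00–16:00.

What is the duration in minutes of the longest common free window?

60 minutes

Viktor free within 08:00–16:00: 08:15–09:15, 10:15–13:30, 14:45–15:45.
Ximena ∩ Diego: 10:45–11:15, 12:00–12:15, 14:00–15:45.
Ximena ∩ Diego ∩ Viktor: 10:45–11:15, 12:00–12:15, 14:45–15:45.
Common window lengths: 30, 15, 60 min; longest is 60.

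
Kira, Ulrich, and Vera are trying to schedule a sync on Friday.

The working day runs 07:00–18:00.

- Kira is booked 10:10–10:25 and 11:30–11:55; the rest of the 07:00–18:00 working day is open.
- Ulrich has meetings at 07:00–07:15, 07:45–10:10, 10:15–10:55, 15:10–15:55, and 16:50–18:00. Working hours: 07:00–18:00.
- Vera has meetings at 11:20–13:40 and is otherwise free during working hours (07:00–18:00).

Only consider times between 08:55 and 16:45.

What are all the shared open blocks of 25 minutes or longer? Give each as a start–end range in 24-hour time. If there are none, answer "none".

Kira free within 07:00–18:00: 07:00–10:10, 10:25–11:30, 11:55–18:00.
Ulrich free within 07:00–18:00: 07:15–07:45, 10:10–10:15, 10:55–15:10, 15:55–16:50.
Vera free within 07:00–18:00: 07:00–11:20, 13:40–18:00.
Kira ∩ Ulrich: 07:15–07:45, 10:55–11:30, 11:55–15:10, 15:55–16:50.
Kira ∩ Ulrich ∩ Vera: 07:15–07:45, 10:55–11:20, 13:40–15:10, 15:55–16:50.
Restricted to 08:55–16:45: 10:55–11:20, 13:40–15:10, 15:55–16:45.
Windows ≥ 25 min: 10:55–11:20, 13:40–15:10, 15:55–16:45.

10:55–11:20, 13:40–15:10, 15:55–16:45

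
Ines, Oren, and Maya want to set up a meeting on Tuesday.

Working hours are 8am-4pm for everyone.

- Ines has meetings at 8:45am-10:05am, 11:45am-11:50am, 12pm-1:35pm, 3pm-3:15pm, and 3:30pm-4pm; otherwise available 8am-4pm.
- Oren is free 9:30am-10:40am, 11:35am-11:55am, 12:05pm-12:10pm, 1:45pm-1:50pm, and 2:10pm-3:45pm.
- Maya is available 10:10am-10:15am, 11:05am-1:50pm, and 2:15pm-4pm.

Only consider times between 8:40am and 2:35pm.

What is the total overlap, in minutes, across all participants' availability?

45 minutes

Ines free within 08:00–16:00: 08:00–08:45, 10:05–11:45, 11:50–12:00, 13:35–15:00, 15:15–15:30.
Ines ∩ Oren: 10:05–10:40, 11:35–11:45, 11:50–11:55, 13:45–13:50, 14:10–15:00, 15:15–15:30.
Ines ∩ Oren ∩ Maya: 10:10–10:15, 11:35–11:45, 11:50–11:55, 13:45–13:50, 14:15–15:00, 15:15–15:30.
Restricted to 08:40–14:35: 10:10–10:15, 11:35–11:45, 11:50–11:55, 13:45–13:50, 14:15–14:35.
Total common minutes: 5 + 10 + 5 + 5 + 20 = 45.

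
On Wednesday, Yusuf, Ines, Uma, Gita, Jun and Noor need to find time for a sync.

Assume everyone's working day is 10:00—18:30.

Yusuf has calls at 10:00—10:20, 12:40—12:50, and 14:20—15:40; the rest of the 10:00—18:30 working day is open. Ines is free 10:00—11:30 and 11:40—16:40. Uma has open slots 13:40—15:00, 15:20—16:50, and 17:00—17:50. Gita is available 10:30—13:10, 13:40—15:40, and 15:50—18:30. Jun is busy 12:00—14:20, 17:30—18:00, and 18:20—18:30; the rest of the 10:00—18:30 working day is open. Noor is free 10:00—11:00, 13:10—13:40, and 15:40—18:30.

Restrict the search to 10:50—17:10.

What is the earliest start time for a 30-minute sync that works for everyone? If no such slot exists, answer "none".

15:50

Yusuf free within 10:00–18:30: 10:20–12:40, 12:50–14:20, 15:40–18:30.
Jun free within 10:00–18:30: 10:00–12:00, 14:20–17:30, 18:00–18:20.
Yusuf ∩ Ines: 10:20–11:30, 11:40–12:40, 12:50–14:20, 15:40–16:40.
Yusuf ∩ Ines ∩ Uma: 13:40–14:20, 15:40–16:40.
Yusuf ∩ Ines ∩ Uma ∩ Gita: 13:40–14:20, 15:50–16:40.
Yusuf ∩ Ines ∩ Uma ∩ Gita ∩ Jun: 15:50–16:40.
Yusuf ∩ Ines ∩ Uma ∩ Gita ∩ Jun ∩ Noor: 15:50–16:40.
Restricted to 10:50–17:10: 15:50–16:40.
Windows ≥ 30 min: 15:50–16:40.
Earliest such window starts at 15:50.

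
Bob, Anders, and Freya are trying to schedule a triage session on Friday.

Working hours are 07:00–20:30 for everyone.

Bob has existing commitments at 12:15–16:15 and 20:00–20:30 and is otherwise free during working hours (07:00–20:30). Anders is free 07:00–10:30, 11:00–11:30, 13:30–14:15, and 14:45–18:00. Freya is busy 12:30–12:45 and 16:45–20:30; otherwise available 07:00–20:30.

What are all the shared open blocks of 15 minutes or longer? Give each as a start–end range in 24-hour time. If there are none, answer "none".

Bob free within 07:00–20:30: 07:00–12:15, 16:15–20:00.
Freya free within 07:00–20:30: 07:00–12:30, 12:45–16:45.
Bob ∩ Anders: 07:00–10:30, 11:00–11:30, 16:15–18:00.
Bob ∩ Anders ∩ Freya: 07:00–10:30, 11:00–11:30, 16:15–16:45.
Windows ≥ 15 min: 07:00–10:30, 11:00–11:30, 16:15–16:45.

07:00–10:30, 11:00–11:30, 16:15–16:45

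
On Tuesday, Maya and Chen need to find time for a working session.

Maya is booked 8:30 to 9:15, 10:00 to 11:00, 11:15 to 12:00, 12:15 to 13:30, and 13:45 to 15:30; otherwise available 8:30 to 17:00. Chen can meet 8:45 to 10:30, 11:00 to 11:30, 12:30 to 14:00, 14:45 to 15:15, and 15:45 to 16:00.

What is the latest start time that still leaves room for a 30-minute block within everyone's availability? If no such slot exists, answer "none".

09:30

Maya free within 08:30–17:00: 09:15–10:00, 11:00–11:15, 12:00–12:15, 13:30–13:45, 15:30–17:00.
Maya ∩ Chen: 09:15–10:00, 11:00–11:15, 13:30–13:45, 15:45–16:00.
Windows ≥ 30 min: 09:15–10:00.
Latest start in the last window 09:15–10:00 is 10:00 − 30 min = 09:30.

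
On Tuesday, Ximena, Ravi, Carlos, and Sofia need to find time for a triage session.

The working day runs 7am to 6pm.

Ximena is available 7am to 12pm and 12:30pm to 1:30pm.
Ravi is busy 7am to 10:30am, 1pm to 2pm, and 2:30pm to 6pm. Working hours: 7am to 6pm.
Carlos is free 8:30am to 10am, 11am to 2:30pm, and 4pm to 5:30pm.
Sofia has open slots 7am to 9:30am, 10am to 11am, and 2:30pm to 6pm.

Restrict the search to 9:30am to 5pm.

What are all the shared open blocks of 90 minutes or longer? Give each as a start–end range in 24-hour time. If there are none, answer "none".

none

Ravi free within 07:00–18:00: 10:30–13:00, 14:00–14:30.
Ximena ∩ Ravi: 10:30–12:00, 12:30–13:00.
Ximena ∩ Ravi ∩ Carlos: 11:00–12:00, 12:30–13:00.
Ximena ∩ Ravi ∩ Carlos ∩ Sofia: (none).
Restricted to 09:30–17:00: (none).
Windows ≥ 90 min: (none).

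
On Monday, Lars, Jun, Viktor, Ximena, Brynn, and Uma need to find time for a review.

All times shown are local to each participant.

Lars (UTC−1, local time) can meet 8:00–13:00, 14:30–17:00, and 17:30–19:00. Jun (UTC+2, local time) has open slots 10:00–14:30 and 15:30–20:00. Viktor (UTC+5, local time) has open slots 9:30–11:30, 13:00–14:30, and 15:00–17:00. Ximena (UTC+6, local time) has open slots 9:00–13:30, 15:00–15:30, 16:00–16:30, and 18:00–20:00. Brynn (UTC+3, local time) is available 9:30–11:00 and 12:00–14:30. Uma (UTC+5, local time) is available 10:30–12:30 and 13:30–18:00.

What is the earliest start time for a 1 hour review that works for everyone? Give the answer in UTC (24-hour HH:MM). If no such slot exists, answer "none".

Lars → UTC: 09:00–14:00, 15:30–18:00, 18:30–20:00.
Jun → UTC: 08:00–12:30, 13:30–18:00.
Viktor → UTC: 04:30–06:30, 08:00–09:30, 10:00–12:00.
Ximena → UTC: 03:00–07:30, 09:00–09:30, 10:00–10:30, 12:00–14:00.
Brynn → UTC: 06:30–08:00, 09:00–11:30.
Uma → UTC: 05:30–07:30, 08:30–13:00.
Lars ∩ Jun: 09:00–12:30, 13:30–14:00, 15:30–18:00.
Lars ∩ Jun ∩ Viktor: 09:00–09:30, 10:00–12:00.
Lars ∩ Jun ∩ Viktor ∩ Ximena: 09:00–09:30, 10:00–10:30.
Lars ∩ Jun ∩ Viktor ∩ Ximena ∩ Brynn: 09:00–09:30, 10:00–10:30.
Lars ∩ Jun ∩ Viktor ∩ Ximena ∩ Brynn ∩ Uma: 09:00–09:30, 10:00–10:30.
Windows ≥ 60 min: (none).

none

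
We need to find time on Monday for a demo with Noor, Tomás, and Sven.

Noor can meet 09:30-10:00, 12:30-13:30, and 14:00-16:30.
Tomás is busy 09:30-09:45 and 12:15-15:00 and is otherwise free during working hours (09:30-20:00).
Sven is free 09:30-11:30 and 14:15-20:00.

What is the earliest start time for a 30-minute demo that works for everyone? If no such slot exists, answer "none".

15:00

Tomás free within 09:30–20:00: 09:45–12:15, 15:00–20:00.
Noor ∩ Tomás: 09:45–10:00, 15:00–16:30.
Noor ∩ Tomás ∩ Sven: 09:45–10:00, 15:00–16:30.
Windows ≥ 30 min: 15:00–16:30.
Earliest such window starts at 15:00.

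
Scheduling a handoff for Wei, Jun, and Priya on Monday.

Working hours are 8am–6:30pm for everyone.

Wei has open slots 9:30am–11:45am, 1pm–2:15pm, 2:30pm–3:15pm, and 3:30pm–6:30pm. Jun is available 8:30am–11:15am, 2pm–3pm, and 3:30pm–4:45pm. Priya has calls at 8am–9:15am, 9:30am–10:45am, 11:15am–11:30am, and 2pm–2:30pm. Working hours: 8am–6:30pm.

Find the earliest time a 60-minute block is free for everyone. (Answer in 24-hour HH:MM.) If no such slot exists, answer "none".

Priya free within 08:00–18:30: 09:15–09:30, 10:45–11:15, 11:30–14:00, 14:30–18:30.
Wei ∩ Jun: 09:30–11:15, 14:00–14:15, 14:30–15:00, 15:30–16:45.
Wei ∩ Jun ∩ Priya: 10:45–11:15, 14:30–15:00, 15:30–16:45.
Windows ≥ 60 min: 15:30–16:45.
Earliest such window starts at 15:30.

15:30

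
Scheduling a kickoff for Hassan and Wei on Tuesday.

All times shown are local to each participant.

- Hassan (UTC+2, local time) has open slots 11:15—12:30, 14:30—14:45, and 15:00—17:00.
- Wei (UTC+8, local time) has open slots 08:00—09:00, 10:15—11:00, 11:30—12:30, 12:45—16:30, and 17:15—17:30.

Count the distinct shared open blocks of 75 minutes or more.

Hassan → UTC: 09:15–10:30, 12:30–12:45, 13:00–15:00.
Wei → UTC: 00:00–01:00, 02:15–03:00, 03:30–04:30, 04:45–08:30, 09:15–09:30.
Hassan ∩ Wei: 09:15–09:30.
Windows ≥ 75 min: (none).
That's 0 windows.

0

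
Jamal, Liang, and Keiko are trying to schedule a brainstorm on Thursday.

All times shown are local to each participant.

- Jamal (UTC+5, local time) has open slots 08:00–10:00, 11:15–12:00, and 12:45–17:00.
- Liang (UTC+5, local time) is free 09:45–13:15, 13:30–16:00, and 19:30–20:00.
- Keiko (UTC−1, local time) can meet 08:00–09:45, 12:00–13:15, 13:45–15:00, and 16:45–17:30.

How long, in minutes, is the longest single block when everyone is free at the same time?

105 minutes

Jamal → UTC: 03:00–05:00, 06:15–07:00, 07:45–12:00.
Liang → UTC: 04:45–08:15, 08:30–11:00, 14:30–15:00.
Keiko → UTC: 09:00–10:45, 13:00–14:15, 14:45–16:00, 17:45–18:30.
Jamal ∩ Liang: 04:45–05:00, 06:15–07:00, 07:45–08:15, 08:30–11:00.
Jamal ∩ Liang ∩ Keiko: 09:00–10:45.
Single common window of 105 minutes.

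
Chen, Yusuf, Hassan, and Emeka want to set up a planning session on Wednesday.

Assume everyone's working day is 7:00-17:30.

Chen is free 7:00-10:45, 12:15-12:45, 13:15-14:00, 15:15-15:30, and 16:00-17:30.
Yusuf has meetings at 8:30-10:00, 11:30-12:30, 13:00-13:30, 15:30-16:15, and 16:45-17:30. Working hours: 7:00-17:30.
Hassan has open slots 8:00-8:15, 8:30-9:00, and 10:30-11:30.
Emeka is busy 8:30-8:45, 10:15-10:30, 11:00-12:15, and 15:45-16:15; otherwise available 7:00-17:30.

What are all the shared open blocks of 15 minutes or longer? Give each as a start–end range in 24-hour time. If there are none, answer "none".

08:00–08:15, 10:30–10:45

Yusuf free within 07:00–17:30: 07:00–08:30, 10:00–11:30, 12:30–13:00, 13:30–15:30, 16:15–16:45.
Emeka free within 07:00–17:30: 07:00–08:30, 08:45–10:15, 10:30–11:00, 12:15–15:45, 16:15–17:30.
Chen ∩ Yusuf: 07:00–08:30, 10:00–10:45, 12:30–12:45, 13:30–14:00, 15:15–15:30, 16:15–16:45.
Chen ∩ Yusuf ∩ Hassan: 08:00–08:15, 10:30–10:45.
Chen ∩ Yusuf ∩ Hassan ∩ Emeka: 08:00–08:15, 10:30–10:45.
Windows ≥ 15 min: 08:00–08:15, 10:30–10:45.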